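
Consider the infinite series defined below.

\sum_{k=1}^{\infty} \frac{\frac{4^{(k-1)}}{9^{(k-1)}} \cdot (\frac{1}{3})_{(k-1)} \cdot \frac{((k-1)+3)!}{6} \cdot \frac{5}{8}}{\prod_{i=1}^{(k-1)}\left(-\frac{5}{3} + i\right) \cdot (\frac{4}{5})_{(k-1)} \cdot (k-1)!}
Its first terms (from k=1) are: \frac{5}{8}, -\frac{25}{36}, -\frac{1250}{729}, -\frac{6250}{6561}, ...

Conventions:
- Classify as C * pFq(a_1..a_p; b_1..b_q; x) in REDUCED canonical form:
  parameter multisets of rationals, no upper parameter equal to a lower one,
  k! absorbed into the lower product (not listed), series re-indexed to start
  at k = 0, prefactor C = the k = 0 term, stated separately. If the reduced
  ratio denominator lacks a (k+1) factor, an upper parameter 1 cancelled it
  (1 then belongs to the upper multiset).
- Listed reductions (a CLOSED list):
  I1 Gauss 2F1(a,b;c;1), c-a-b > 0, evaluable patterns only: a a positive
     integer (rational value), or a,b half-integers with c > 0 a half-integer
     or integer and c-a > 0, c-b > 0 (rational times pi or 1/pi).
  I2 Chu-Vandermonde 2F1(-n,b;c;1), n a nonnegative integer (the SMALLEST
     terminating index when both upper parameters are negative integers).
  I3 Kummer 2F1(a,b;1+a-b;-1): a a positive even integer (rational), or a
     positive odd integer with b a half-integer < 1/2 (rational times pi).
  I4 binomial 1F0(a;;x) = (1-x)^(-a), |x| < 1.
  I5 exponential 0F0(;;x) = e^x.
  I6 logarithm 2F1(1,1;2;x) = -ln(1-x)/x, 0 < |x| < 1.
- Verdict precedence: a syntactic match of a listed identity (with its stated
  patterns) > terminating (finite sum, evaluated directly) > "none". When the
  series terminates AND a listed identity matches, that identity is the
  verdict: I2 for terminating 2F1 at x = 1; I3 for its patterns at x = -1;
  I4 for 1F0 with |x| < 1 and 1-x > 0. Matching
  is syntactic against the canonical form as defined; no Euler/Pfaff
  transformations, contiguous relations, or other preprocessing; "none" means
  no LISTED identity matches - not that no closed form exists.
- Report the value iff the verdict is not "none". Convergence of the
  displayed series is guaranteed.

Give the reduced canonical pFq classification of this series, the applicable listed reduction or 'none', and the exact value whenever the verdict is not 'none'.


Canonical form: C = \frac{5}{8} times 2F2 with upper {\frac{1}{3}, 4}, lower {-\frac{2}{3}, \frac{4}{5}}, x = \frac{4}{9}. Verdict: none (x = \frac{4}{9}): each listed identity misses the multisets {\frac{1}{3}, 4} ; {-\frac{2}{3}, \frac{4}{5}}.

Key step: with t_0 = \frac{5}{8}, the two geometric factors (prefactor 5/8) combine into one argument.
Step ratio: r(k) = \frac{4}{9} * (k+\frac{1}{3}) (k+4) / [(k-\frac{2}{3}) (k+\frac{4}{5}) (k+1)] - rational in k. x = \frac{4}{9}; t_0 = \frac{5}{8}; negate the roots.


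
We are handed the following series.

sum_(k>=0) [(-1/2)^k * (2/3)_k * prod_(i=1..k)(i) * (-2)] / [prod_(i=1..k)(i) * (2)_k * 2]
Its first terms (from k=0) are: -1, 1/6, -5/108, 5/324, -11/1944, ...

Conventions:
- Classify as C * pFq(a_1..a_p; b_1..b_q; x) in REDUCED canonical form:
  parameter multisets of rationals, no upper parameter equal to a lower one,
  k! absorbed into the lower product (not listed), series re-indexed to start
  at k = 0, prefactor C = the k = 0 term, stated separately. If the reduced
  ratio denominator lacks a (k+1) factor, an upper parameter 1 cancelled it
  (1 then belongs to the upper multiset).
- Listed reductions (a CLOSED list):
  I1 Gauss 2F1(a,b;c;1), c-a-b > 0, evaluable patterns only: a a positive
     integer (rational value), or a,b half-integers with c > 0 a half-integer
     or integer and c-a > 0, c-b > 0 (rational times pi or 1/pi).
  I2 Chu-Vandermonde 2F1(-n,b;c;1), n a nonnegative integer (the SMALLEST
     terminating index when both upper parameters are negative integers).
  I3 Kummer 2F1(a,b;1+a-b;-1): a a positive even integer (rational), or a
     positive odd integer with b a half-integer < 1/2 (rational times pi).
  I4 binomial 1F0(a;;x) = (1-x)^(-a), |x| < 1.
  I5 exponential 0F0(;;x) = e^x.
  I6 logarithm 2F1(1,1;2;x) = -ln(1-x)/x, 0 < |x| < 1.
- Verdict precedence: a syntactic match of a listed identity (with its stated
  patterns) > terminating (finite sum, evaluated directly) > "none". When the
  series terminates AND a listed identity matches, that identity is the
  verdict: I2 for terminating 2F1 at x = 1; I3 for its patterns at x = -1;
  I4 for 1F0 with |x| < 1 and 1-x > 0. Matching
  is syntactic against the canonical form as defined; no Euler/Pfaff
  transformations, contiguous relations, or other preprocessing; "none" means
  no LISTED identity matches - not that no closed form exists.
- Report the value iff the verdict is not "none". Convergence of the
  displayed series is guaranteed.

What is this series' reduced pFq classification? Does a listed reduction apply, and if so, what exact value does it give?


Prefactor -1, argument -1/2: 2F1 with upper {2/3, 1} over lower {2}. Verdict: none. A 2F1 with upper {2/3, 1} fits none of I1-I6 at x = -1/2; the sum runs forever.

Key observation: with t_0 = -1, the running product (C = -1) telescopes to a rising factorial.
Consecutive-term ratio: r(k) = (-1/2) * (k+2/3) (k+1) / [(k+2) (k+1)] - poly over poly, x = (-1/2) from leading terms; C = -1 at k = 0.


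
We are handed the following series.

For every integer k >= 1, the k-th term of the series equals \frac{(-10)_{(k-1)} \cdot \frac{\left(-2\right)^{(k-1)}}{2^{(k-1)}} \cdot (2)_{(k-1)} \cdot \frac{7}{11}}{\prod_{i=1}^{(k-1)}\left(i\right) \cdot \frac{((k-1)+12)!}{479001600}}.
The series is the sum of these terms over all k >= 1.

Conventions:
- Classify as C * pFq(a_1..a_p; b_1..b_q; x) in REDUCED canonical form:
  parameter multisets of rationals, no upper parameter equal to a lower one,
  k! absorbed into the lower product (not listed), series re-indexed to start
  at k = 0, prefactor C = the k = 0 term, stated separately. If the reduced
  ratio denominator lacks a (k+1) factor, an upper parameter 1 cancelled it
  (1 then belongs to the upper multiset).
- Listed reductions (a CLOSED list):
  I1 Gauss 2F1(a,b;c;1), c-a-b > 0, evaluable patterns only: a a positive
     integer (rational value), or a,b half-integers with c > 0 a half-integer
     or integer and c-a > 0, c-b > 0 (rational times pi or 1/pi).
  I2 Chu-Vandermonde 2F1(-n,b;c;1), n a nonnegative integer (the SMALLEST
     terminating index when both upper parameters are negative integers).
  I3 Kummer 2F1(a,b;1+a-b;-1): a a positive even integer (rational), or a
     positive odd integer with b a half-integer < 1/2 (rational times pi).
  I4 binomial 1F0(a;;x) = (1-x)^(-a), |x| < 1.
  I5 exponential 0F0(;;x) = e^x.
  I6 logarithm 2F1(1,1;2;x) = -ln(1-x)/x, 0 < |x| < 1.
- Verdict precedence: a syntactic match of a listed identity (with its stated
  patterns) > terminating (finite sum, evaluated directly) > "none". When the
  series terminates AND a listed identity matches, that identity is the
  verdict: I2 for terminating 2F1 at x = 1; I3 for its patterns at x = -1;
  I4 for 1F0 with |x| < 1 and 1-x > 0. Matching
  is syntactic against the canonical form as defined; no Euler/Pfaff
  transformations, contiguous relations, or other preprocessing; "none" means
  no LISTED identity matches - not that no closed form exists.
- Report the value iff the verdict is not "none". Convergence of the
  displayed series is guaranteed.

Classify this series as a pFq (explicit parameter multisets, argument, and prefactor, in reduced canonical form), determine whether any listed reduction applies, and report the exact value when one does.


x = -1 here; the reduced form reads 2F1, upper {-10, 2}, lower {13}, C = \frac{7}{11}. Verdict: Kummer's theorem (I3) applies (x = -1; c = 13 equals 1+a-b for upper {-10, 2}: listed pattern). Exact value: \frac{42}{11}.

The tell: t_0 = \frac{7}{11} here, and the product of the first k integers (prefactor 7/11) is k!.
Term ratio: r(k) = -1 * (k-10) (k+2) / [(k+13) (k+1)] - rational; roots negated = parameters, x = -1, C = \frac{7}{11}.


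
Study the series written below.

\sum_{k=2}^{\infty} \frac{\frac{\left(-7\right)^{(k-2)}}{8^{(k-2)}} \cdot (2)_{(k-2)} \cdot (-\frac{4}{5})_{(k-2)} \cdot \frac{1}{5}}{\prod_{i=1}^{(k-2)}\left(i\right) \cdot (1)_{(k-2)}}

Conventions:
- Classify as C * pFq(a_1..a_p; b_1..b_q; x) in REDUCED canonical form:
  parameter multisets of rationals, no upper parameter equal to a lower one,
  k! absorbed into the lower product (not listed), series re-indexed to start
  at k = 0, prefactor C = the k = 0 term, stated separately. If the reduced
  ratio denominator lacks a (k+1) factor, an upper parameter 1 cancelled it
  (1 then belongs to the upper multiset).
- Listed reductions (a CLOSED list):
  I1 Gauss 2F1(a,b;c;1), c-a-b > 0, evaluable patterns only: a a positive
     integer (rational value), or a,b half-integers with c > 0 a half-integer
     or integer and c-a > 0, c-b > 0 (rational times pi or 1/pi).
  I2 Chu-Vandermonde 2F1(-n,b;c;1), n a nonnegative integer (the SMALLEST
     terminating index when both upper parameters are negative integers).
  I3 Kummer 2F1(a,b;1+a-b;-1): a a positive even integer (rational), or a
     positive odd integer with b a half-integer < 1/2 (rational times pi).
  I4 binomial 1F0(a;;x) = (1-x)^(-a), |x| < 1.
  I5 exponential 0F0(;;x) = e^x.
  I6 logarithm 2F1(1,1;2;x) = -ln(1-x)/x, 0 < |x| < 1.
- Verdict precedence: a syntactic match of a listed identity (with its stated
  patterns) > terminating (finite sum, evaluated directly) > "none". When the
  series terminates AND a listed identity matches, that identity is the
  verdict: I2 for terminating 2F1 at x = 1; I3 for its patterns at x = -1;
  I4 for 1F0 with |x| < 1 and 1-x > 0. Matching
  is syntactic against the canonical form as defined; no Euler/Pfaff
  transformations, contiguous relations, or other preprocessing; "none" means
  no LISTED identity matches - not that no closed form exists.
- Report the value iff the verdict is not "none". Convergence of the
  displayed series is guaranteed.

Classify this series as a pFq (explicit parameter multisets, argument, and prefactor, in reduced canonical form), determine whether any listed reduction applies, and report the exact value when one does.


Prefactor \frac{1}{5}, argument -\frac{7}{8}: 2F1 with upper {-\frac{4}{5}, 2} over lower {1}. Verdict: no listed reduction: x = -\frac{7}{8} and upper {-\frac{4}{5}, 2} fail every I1-I6 pattern.

The tell: t_0 being \frac{1}{5}, the two geometric factors (C = 1/5) combine into one argument.
Adjacent-term ratio: r(k) = -\frac{7}{8} * (k-\frac{4}{5}) (k+2) / [(k+1) (k+1)] - poly over poly, x = -\frac{7}{8} from leading terms; C = \frac{1}{5} at k = 0.


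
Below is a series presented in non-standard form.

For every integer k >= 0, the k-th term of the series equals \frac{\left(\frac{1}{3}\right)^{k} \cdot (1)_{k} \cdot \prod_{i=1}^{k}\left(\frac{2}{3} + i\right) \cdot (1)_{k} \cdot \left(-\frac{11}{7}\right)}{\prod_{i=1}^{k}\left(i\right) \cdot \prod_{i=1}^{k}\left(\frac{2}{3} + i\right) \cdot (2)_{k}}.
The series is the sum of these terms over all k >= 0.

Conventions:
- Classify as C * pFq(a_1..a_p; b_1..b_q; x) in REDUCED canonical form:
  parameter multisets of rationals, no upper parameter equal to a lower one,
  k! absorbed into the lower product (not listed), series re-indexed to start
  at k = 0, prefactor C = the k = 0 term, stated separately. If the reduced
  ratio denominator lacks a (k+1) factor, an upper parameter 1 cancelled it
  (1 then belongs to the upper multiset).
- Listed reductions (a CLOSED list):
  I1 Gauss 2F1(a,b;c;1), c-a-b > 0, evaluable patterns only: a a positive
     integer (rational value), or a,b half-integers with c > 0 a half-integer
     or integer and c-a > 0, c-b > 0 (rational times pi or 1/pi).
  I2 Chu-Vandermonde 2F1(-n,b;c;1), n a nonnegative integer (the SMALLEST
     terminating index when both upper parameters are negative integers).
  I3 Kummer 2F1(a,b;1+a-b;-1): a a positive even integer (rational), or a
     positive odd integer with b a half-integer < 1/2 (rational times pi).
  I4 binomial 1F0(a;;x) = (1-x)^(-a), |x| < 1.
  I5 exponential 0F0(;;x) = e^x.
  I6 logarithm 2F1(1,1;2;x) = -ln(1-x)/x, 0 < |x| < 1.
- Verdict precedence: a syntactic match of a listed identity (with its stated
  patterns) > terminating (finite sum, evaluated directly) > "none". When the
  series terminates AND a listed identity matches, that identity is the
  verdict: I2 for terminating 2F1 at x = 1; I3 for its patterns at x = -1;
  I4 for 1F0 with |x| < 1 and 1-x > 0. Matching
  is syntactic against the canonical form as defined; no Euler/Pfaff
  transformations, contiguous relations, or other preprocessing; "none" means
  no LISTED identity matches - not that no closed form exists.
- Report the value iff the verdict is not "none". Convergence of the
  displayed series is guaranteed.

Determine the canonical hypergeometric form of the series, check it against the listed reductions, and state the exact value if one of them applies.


Classification (C = -\frac{11}{7}): 2F1 with upper {1, 1}, lower {2}, argument x = \frac{1}{3}. Verdict at x = \frac{1}{3}: the I6 logarithm reduction matches (the logarithm: parameters (1,1;2), x = \frac{1}{3}). Value: \frac{33}{7} \cdot \ln\left(\frac{2}{3}\right).

First insight: x = \frac{1}{3} and the product of the first k integers (prefactor -11/7) is k!.
Step ratio: r(k) = \frac{1}{3} * (k+1) (k+1) / [(k+2) (k+1)] - poly over poly, x = \frac{1}{3} from leading terms; C = -\frac{11}{7} at k = 0.


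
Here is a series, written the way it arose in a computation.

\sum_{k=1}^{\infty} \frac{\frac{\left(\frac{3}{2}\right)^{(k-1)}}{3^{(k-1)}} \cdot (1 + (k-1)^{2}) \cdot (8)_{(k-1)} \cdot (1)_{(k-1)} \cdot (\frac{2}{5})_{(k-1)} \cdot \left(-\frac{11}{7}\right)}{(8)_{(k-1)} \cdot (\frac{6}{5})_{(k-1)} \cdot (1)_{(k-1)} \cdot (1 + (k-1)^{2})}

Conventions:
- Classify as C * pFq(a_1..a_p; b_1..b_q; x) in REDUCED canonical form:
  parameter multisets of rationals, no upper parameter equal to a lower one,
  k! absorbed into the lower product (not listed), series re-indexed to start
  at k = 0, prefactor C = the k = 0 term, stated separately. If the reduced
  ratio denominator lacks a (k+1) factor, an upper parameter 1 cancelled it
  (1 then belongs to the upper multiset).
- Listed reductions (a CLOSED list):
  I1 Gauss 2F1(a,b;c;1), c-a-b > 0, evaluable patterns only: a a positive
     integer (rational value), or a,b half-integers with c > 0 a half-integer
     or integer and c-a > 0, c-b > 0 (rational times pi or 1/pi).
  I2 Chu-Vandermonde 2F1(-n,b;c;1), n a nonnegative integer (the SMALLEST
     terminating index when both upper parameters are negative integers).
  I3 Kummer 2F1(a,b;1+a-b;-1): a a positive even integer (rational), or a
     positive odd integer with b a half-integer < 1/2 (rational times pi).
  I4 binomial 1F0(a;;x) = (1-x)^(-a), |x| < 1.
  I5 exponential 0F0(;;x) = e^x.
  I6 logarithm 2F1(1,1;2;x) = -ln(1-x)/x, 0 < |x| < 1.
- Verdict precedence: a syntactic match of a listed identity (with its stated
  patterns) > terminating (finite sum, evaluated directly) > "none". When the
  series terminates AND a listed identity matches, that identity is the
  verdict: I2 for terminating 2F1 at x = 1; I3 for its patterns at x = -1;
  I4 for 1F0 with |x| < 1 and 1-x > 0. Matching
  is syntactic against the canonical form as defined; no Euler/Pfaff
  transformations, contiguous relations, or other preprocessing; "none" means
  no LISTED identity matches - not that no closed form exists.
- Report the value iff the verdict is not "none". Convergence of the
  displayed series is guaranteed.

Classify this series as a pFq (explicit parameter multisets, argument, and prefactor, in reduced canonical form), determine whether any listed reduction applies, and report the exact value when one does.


x = \frac{1}{2} here; the reduced form reads 2F1, upper {\frac{2}{5}, 1}, lower {\frac{6}{5}}, C = -\frac{11}{7}. Verdict: none - at argument \frac{1}{2} the multisets {\frac{2}{5}, 1} ; {\frac{6}{5}} match no listed identity.

Structural cue: t_0 being -\frac{11}{7}, striking the common factor k^2 + 1 reduces the term (prefactor -11/7).
Term ratio: r(k) = \frac{1}{2} * (k+\frac{2}{5}) (k+1) / [(k+\frac{6}{5}) (k+1)] - rational; roots negated = parameters, x = \frac{1}{2}, C = -\frac{11}{7}.


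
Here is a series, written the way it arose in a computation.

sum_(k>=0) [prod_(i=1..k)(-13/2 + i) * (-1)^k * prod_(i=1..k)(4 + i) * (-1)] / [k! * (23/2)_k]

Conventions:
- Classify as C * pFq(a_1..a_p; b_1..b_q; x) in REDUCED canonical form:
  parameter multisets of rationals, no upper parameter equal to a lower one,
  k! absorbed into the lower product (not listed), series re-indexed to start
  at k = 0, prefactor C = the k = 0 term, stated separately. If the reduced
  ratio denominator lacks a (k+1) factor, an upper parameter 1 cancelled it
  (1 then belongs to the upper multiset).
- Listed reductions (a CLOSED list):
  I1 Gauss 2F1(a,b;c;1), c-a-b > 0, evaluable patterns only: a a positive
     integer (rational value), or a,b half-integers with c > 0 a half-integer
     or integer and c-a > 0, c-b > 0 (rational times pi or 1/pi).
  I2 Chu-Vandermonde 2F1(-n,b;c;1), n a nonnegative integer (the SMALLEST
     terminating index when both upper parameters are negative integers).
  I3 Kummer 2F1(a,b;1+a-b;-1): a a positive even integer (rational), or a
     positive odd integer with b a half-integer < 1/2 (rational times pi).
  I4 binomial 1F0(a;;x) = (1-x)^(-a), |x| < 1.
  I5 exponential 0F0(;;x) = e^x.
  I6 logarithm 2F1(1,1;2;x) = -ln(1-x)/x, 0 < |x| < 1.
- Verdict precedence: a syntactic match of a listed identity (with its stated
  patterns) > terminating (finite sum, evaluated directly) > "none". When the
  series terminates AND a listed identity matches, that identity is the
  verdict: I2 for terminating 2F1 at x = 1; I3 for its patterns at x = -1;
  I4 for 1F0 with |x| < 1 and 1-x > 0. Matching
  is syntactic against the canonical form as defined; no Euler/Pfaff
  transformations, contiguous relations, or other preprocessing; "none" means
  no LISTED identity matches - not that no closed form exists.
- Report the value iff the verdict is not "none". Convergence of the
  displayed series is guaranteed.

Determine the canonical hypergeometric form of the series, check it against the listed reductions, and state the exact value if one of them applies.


x = -1 here; the reduced form reads 2F1, upper {-11/2, 5}, lower {23/2}, C = -1. Verdict (x = -1): Kummer's theorem (I3) applies (x = -1; c = 23/2 equals 1+a-b for upper {-11/2, 5}: listed pattern). Hence: (-43648605/16777216) * pi.

Key step: t_0 being -1, the running product (C = -1, x = -1) telescopes to a rising factorial.
Adjacent-term ratio: r(k) = (-1) * (k-11/2) (k+5) / [(k+23/2) (k+1)] - poly over poly, x = (-1) from leading terms; C = -1 at k = 0.


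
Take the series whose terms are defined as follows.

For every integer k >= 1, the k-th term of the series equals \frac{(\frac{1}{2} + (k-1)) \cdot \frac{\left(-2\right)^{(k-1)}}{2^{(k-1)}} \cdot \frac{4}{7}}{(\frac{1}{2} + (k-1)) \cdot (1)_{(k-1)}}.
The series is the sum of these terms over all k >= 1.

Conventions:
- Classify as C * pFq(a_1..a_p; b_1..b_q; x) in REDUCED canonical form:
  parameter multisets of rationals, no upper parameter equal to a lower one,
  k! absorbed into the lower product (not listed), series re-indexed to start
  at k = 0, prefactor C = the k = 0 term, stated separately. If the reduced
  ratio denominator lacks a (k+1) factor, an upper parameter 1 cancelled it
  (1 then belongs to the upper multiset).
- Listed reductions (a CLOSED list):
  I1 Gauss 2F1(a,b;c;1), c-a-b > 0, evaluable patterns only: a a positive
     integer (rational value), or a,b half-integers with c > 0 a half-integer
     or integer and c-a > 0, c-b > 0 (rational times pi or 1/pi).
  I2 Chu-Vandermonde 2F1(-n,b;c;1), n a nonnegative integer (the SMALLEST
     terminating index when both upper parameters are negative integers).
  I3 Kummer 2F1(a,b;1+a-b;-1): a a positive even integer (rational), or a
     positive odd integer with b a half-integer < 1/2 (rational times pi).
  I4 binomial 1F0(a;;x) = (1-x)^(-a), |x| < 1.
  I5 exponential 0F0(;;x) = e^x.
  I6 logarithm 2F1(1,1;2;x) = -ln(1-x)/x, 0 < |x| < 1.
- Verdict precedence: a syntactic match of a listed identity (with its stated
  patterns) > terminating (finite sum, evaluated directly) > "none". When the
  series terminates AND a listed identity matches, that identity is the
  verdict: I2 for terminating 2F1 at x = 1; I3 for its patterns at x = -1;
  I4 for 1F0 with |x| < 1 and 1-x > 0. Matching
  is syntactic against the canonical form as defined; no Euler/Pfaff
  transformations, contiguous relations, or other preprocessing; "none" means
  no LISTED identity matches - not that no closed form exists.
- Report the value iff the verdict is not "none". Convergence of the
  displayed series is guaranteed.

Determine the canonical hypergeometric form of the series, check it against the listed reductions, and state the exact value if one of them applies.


With C = \frac{4}{7}: the canonical form is 0F0(-; -; -1). Verdict: the I5 exponential reduction applies (the 0F0 exponential series at x = -1). Hence: \frac{4}{7} \cdot e^{-1}.

Structural cue: t_0 being \frac{4}{7}, striking the common factor k + 1/2 reduces the term (prefactor 4/7).
Term ratio: r(k) = -1 * 1 / [(k+1)] - rational; roots negated = parameters, x = -1, C = \frac{4}{7}.


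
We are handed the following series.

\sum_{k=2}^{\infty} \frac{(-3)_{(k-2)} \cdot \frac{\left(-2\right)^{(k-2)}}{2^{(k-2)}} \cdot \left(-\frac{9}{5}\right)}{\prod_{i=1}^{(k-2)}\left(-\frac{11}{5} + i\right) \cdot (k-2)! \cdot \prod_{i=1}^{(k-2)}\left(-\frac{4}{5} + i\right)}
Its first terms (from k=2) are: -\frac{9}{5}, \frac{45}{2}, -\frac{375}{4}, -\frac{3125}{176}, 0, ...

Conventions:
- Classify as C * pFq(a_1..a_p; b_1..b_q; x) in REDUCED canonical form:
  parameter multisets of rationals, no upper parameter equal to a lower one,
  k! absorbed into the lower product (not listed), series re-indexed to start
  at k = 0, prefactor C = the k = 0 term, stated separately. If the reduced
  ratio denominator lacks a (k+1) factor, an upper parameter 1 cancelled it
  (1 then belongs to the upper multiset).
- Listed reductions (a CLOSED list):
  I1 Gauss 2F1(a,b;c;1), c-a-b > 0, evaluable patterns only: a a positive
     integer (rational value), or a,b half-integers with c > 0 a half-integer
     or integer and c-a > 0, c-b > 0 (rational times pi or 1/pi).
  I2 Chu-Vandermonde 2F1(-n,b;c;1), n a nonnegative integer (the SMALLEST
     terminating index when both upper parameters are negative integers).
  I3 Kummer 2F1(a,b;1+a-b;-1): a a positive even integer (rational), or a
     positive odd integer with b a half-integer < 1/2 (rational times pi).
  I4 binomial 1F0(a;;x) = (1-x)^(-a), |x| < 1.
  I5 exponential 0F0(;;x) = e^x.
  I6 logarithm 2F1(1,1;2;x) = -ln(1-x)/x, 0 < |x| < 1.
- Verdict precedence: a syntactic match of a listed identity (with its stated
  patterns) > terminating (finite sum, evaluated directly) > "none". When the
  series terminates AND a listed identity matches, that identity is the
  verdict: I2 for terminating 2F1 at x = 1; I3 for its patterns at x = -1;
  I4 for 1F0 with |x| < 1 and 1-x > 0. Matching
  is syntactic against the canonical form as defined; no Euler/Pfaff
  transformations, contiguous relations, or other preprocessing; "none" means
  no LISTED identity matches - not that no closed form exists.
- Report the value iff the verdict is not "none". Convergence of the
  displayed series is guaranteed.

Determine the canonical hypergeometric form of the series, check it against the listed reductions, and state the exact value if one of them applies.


Structural cue: t_0 being -\frac{9}{5}, the lower running product (C = -9/5, x = -1) is a rising factorial.
Term ratio: r(k) = -1 * (k-3) / [(k-\frac{6}{5}) (k+\frac{1}{5}) (k+1)] - rational; roots negated = parameters, x = -1, C = -\frac{9}{5}.

x = -1 here; the reduced form reads 1F2, upper {-3}, lower {-\frac{6}{5}, \frac{1}{5}}, C = -\frac{9}{5}. Verdict: terminating - no listed pattern fits, but -3 in the upper list cuts the series at k = 3; direct evaluation. Hence: -\frac{79909}{880}.


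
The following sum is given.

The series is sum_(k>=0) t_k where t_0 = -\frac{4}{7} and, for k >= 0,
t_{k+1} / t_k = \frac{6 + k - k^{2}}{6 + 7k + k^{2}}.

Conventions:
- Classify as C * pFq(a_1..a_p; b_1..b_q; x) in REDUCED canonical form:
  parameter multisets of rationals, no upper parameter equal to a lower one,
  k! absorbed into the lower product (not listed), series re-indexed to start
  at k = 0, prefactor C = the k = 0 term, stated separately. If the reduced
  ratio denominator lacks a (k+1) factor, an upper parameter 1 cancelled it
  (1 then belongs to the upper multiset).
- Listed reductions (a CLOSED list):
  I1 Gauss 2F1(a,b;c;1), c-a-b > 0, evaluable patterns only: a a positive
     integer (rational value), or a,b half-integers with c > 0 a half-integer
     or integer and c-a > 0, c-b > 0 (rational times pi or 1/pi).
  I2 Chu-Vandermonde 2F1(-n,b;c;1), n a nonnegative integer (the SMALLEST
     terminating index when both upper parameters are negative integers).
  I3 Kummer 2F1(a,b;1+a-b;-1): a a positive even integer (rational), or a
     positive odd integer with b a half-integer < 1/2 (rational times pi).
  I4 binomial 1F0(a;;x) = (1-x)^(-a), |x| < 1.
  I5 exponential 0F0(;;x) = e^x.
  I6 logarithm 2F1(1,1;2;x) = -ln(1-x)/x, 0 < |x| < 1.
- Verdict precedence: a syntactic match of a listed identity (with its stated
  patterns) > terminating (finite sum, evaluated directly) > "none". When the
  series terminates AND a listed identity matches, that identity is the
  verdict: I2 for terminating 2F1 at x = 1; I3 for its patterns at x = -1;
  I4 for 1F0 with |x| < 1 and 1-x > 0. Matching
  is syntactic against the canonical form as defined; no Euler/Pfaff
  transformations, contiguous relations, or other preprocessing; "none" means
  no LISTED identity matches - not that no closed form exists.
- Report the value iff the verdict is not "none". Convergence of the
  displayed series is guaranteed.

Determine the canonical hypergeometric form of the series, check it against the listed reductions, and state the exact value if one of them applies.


At argument -1: a 2F1 with upper {-3, 2}, lower {6}, scaled by C = -\frac{4}{7}. Verdict: this is Kummer (I3) (x = -1; c = 6 equals 1+a-b for upper {-3, 2}: listed pattern). Hence: -\frac{10}{7}.

Key observation: x = -1 and roots of the ratio polynomials (C = -4/7, x = -1) are the negated parameters.
Adjacent-term ratio: r(k) = -1 * (k-3) (k+2) / [(k+6) (k+1)] - rational in k, leading ratio -1; with t_0 = -\frac{4}{7}, classification follows.


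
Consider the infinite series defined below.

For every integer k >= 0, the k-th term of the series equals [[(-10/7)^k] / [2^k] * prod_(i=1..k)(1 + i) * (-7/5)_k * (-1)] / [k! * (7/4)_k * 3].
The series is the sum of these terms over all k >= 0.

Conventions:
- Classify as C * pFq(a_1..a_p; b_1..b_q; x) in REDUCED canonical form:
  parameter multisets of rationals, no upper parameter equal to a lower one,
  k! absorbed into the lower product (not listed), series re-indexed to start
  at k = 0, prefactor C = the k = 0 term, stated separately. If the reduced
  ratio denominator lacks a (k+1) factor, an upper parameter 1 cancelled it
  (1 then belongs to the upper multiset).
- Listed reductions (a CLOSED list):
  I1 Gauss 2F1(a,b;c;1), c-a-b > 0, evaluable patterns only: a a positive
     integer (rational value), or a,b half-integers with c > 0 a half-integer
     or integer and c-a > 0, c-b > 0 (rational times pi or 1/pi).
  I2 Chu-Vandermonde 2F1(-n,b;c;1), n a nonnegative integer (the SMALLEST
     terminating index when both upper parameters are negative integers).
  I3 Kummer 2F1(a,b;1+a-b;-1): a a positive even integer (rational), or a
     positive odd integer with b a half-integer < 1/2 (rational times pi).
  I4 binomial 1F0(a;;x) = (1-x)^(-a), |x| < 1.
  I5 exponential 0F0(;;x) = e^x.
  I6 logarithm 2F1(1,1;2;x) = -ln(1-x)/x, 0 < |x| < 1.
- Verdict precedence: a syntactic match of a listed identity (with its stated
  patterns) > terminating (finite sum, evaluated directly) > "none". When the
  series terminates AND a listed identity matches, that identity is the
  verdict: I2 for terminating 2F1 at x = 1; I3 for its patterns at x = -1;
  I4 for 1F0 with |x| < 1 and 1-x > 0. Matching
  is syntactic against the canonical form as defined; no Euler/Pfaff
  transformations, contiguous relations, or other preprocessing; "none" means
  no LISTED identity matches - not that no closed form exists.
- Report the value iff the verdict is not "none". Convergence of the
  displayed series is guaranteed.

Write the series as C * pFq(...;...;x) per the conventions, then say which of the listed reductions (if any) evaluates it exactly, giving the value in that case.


Canonical form: C = -1/3 times 2F1 with upper {-7/5, 2}, lower {7/4}, x = -5/7. Verdict: no listed reduction: x = -5/7 and upper {-7/5, 2} fail every I1-I6 pattern.

The tell: t_0 = -1/3 here, and the two k-th powers (prefactor -1/3) combine into one argument.
Consecutive-term ratio: r(k) = (-5/7) * (k-7/5) (k+2) / [(k+7/4) (k+1)] - rational in k, leading ratio (-5/7); with t_0 = -1/3, classification follows.


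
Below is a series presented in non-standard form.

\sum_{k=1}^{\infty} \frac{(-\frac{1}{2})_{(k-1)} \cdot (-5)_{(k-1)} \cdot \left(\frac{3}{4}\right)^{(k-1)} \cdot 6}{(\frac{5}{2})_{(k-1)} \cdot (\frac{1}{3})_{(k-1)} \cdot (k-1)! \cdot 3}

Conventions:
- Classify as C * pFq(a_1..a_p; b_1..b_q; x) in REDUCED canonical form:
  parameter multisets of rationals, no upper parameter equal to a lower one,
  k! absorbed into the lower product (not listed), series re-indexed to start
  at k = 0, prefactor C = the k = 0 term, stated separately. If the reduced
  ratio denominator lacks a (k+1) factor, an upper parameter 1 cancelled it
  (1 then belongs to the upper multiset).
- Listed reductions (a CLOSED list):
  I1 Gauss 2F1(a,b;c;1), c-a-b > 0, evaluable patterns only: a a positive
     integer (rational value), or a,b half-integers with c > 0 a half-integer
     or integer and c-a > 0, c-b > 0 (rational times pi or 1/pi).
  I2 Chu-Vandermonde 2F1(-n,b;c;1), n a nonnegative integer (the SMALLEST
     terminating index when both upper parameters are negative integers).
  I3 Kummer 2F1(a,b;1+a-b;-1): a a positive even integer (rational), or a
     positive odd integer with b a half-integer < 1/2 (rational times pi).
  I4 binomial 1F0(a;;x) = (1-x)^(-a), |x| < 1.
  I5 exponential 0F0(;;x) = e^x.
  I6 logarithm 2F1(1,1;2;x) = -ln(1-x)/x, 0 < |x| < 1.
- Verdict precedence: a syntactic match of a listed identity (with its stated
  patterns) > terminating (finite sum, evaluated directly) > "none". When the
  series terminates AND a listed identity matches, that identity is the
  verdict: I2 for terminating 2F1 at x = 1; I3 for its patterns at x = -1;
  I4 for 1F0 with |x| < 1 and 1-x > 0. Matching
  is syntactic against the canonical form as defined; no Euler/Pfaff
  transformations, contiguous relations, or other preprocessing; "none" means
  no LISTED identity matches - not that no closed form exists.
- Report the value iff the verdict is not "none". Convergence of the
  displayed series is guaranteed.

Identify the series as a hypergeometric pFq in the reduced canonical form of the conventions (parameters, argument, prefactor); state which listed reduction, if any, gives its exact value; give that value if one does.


Prefactor 2, argument \frac{3}{4}: 2F2 with upper {-5, -\frac{1}{2}} over lower {\frac{1}{3}, \frac{5}{2}}. Verdict: terminating - upper parameter -5 makes this a finite sum (last index 5), evaluated exactly. Hence: \frac{10914147641}{1865543680}.

First insight: t_0 being 2, the constant factors (prefactor 2) combine into one prefactor.
Step ratio: r(k) = \frac{3}{4} * (k-5) (k-\frac{1}{2}) / [(k+\frac{1}{3}) (k+\frac{5}{2}) (k+1)] - rational; roots negated = parameters, x = \frac{3}{4}, C = 2.


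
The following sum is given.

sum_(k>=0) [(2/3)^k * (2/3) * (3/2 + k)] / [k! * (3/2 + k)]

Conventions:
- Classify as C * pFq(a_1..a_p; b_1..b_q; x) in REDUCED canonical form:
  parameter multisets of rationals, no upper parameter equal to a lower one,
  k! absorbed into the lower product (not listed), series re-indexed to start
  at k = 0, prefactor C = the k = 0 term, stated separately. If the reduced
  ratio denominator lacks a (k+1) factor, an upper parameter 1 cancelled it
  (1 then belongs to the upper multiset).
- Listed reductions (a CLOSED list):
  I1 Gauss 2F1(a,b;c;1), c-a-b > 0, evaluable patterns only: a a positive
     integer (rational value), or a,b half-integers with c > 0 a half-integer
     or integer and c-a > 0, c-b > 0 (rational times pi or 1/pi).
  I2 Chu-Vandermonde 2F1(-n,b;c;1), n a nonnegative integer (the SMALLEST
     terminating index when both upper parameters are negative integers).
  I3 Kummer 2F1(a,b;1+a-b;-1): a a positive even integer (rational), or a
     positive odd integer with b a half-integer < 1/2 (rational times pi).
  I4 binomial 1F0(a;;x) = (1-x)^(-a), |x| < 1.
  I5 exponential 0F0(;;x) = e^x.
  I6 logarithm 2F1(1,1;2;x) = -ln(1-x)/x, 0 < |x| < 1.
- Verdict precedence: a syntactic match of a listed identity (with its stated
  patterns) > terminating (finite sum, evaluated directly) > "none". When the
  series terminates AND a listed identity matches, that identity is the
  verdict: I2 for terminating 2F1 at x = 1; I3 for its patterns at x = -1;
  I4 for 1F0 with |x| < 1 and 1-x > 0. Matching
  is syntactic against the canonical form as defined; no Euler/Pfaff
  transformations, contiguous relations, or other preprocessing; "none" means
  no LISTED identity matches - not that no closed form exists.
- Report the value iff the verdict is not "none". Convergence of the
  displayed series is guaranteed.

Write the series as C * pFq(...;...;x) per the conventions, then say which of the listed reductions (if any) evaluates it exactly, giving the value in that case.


First insight: t_0 = 2/3 here, and k + 3/2 divides numerator and denominator alike; C = 2/3 after cancelling.
Step ratio: r(k) = (2/3) * 1 / [(k+1)] - rational in k. x = (2/3); t_0 = 2/3; negate the roots.

The series (x = 2/3) is 0F0: upper {-}, lower {-}, prefactor 2/3. Verdict (x = 2/3): exponential (I5) applies (the 0F0 exponential series at x = 2/3). Its exact value is (2/3) * e^(2/3).


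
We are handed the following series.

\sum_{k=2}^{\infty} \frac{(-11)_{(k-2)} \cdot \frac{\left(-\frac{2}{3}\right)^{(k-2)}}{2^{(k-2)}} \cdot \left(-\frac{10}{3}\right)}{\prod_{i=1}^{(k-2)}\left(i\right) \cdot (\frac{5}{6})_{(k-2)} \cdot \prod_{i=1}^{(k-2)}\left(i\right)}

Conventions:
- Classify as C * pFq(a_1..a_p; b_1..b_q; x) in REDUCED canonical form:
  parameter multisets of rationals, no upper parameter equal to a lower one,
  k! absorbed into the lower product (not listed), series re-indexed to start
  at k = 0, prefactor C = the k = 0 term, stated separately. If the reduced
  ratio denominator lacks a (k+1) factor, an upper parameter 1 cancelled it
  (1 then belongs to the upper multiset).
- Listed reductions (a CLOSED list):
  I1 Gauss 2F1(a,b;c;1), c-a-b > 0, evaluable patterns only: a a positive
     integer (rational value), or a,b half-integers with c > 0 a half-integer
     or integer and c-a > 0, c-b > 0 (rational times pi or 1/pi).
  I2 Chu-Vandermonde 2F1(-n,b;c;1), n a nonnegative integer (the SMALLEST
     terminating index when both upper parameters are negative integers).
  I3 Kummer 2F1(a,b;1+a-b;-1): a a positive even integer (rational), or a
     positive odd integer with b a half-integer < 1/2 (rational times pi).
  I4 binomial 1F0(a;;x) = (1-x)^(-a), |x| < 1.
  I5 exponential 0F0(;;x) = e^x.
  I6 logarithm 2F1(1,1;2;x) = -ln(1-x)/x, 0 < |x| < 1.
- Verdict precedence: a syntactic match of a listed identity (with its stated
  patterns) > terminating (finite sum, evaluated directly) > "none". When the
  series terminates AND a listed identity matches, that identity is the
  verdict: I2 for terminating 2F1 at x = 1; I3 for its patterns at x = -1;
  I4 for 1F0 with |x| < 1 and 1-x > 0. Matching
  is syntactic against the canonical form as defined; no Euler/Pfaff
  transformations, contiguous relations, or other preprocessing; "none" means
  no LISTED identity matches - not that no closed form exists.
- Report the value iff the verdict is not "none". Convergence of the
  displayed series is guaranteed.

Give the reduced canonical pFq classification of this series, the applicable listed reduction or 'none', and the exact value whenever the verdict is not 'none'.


This is -\frac{10}{3} * 1F2(-11; \frac{5}{6}, 1; -\frac{1}{3}) in reduced canonical form. Verdict: terminating at k = 11: the factor (-11)_k kills every later term; summing the 12 survivors is exact. Its exact value is -\frac{20384158688178385956586}{799825865777776963125}.

First insight: x = -\frac{1}{3} and the lower running product (prefactor -10/3) is a rising factorial.
Ratio: r(k) = -\frac{1}{3} * (k-11) / [(k+\frac{5}{6}) (k+1) (k+1)] - rational in k, leading ratio -\frac{1}{3}; with t_0 = -\frac{10}{3}, classification follows.


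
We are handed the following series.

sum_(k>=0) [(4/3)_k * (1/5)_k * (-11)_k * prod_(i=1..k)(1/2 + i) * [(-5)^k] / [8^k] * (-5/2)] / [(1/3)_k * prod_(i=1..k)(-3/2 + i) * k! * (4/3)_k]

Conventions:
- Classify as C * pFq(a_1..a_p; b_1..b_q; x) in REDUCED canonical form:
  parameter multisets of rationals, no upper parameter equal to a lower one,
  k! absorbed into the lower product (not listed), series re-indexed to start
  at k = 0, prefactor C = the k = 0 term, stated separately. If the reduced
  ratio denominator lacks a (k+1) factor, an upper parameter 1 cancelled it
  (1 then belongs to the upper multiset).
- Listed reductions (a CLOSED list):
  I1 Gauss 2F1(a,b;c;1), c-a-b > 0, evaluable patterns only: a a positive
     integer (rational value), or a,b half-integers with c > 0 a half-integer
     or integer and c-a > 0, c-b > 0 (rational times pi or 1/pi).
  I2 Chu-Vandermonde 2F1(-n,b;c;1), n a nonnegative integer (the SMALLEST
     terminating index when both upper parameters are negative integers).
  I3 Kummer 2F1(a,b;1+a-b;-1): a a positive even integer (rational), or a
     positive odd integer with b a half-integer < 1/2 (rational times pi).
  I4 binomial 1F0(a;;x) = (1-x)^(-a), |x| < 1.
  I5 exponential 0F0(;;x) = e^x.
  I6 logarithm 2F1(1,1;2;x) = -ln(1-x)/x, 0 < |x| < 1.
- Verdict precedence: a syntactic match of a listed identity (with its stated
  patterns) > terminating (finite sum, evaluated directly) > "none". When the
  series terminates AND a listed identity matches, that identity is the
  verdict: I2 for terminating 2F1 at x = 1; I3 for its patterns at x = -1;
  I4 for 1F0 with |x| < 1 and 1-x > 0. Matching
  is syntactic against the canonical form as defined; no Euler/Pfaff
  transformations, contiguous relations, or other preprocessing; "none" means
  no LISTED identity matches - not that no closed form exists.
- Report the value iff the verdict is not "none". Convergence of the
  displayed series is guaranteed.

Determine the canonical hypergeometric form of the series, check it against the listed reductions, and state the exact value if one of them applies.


The series (x = -5/8) is 3F2: upper {-11, 1/5, 3/2}, lower {-1/2, 1/3}, prefactor -5/2. Verdict: terminating - upper -11 stops the sum at k = 11; the 12 terms are added exactly. Its exact value is 4237706168190518743/212171384422400.

The tell: from the first term -5/2: the lower running product (prefactor -5/2) is a rising factorial.
Ratio: r(k) = (-5/8) * (k-11) (k+1/5) (k+3/2) / [(k-1/2) (k+1/3) (k+1)] - rational; roots negated = parameters, x = (-5/8), C = -5/2.


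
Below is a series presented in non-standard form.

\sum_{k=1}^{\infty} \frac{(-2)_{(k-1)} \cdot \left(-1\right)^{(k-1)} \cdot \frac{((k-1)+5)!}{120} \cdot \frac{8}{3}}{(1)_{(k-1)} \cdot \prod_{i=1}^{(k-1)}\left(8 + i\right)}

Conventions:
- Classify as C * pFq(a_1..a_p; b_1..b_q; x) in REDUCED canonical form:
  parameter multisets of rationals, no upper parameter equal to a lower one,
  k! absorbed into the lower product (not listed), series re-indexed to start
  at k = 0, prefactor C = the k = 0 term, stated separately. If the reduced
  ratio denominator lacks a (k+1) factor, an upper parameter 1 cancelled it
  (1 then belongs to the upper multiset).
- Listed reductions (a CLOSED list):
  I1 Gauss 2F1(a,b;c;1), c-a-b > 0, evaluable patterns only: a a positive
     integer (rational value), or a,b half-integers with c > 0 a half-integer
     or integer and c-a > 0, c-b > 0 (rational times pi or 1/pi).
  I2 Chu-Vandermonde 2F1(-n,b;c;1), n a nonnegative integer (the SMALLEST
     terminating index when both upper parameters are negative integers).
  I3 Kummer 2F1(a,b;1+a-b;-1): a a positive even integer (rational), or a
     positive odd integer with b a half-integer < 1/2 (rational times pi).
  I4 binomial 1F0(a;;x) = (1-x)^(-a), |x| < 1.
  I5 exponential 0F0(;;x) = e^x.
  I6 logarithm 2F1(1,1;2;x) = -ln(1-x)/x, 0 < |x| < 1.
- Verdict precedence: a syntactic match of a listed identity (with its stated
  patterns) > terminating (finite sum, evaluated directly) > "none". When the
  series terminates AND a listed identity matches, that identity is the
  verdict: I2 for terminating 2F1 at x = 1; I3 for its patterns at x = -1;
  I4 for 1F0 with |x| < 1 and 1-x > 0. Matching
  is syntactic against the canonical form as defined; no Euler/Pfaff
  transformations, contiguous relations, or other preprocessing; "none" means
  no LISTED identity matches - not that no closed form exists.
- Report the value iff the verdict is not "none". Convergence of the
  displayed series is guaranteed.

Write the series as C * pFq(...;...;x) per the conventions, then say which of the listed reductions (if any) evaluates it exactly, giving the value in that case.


x = -1 here; the reduced form reads 2F1, upper {-2, 6}, lower {9}, C = \frac{8}{3}. Verdict: this is Kummer's theorem (I3) (x = -1; c = 9 equals 1+a-b for upper {-2, 6}: listed pattern). Hence: \frac{112}{15}.

Key observation: t_0 = \frac{8}{3} here, and the factorial ratio (prefactor 8/3) (k+a-1)!/(a-1)! is a rising factorial (a)_k.
Adjacent-term ratio: r(k) = -1 * (k-2) (k+6) / [(k+9) (k+1)] ; factor over Q: parameters, x = -1, and C = \frac{8}{3}.
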